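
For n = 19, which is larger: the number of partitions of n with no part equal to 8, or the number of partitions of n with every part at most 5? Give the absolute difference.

Partitions of 19 with no part equal to 8: 434.
Partitions of 19 with every part at most 5: 164.
|434 − 164| = 270.

270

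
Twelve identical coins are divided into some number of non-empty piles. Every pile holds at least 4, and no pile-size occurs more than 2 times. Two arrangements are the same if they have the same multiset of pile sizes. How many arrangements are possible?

Enumerating:
12
4, 8
5, 7
6, 6
That's 4 in total.

4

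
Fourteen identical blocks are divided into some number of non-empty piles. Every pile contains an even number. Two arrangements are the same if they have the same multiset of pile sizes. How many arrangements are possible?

15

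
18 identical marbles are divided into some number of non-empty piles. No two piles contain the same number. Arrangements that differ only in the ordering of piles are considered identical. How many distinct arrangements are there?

46

There are too many to list fully; the first 12 (by largest part) are:
18
17 + 1
16 + 2
15 + 3
15 + 2 + 1
14 + 4
14 + 3 + 1
13 + 5
13 + 4 + 1
13 + 3 + 2
12 + 6
12 + 5 + 1
…and 34 more, for 46 total.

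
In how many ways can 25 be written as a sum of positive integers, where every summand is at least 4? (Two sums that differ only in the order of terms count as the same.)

57

There are too many to list fully; the first 12 (by largest part) are:
25
21,4
20,5
19,6
18,7
17,8
17,4,4
16,9
16,5,4
15,10
15,6,4
15,5,5
…and 45 more, for 57 total.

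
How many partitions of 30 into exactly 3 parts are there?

There are 75 such partitions.

75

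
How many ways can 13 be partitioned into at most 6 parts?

71

Direct enumeration gives 71 partitions.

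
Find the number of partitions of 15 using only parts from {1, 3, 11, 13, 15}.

Listing the qualifying partitions of 15:
15
1+1+13
1+3+11
1+1+1+1+11
3+3+3+3+3
1+1+1+3+3+3+3
1+1+1+1+1+1+3+3+3
1+1+1+1+1+1+1+1+1+3+3
1+1+1+1+1+1+1+1+1+1+1+1+3
1+1+1+1+1+1+1+1+1+1+1+1+1+1+1

10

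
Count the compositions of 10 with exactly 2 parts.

9

Equivalently, choose which 1 of the 9 gaps become plus signs: C(9,1) = 9.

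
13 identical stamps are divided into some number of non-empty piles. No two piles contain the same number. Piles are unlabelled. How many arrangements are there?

18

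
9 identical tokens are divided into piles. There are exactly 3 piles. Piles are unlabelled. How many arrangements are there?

7

The partitions of 9 that satisfy the conditions:
7, 1, 1
6, 2, 1
5, 3, 1
5, 2, 2
4, 4, 1
4, 3, 2
3, 3, 3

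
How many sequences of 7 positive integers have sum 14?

Equivalently, choose which 6 of the 13 gaps become plus signs: C(13,6) = 1716.

1716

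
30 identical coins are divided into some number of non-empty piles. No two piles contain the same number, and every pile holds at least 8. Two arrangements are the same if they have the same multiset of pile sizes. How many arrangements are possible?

11

The partitions of 30 that satisfy the conditions:
30
8 + 22
9 + 21
10 + 20
11 + 19
12 + 18
13 + 17
14 + 16
8 + 9 + 13
8 + 10 + 12
9 + 10 + 11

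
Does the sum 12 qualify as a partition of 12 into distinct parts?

The parts sum to 12, and the condition 'all summands are distinct' holds.

Yes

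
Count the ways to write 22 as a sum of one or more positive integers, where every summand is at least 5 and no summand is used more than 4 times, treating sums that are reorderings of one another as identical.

18

The partitions of 22 that satisfy the conditions:
22
17, 5
16, 6
15, 7
14, 8
13, 9
12, 10
12, 5, 5
11, 11
11, 6, 5
10, 7, 5
10, 6, 6
9, 8, 5
9, 7, 6
8, 8, 6
8, 7, 7
7, 5, 5, 5
6, 6, 5, 5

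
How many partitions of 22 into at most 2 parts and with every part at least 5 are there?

8

They are:
22
5, 17
6, 16
7, 15
8, 14
9, 13
10, 12
11, 11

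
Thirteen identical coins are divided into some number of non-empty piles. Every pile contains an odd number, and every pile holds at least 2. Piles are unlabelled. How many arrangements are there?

3

The partitions of 13 that satisfy the conditions:
13
7+3+3
5+5+3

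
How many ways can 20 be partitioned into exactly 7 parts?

A full systematic count gives 82.

82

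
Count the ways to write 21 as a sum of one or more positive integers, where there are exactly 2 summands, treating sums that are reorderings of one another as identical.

They are:
20, 1
19, 2
18, 3
17, 4
16, 5
15, 6
14, 7
13, 8
12, 9
11, 10

10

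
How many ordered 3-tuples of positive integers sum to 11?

Place 2 bars in the 10 internal gaps of a row of 11 dots: C(10,2) = 45.

45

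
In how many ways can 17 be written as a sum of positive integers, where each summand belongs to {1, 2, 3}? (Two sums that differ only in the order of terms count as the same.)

There are too many to list fully; the first 12 (by largest part) are:
3 + 3 + 3 + 3 + 3 + 2
3 + 3 + 3 + 3 + 3 + 1 + 1
3 + 3 + 3 + 3 + 2 + 2 + 1
3 + 3 + 3 + 3 + 2 + 1 + 1 + 1
3 + 3 + 3 + 3 + 1 + 1 + 1 + 1 + 1
3 + 3 + 3 + 2 + 2 + 2 + 2
3 + 3 + 3 + 2 + 2 + 2 + 1 + 1
3 + 3 + 3 + 2 + 2 + 1 + 1 + 1 + 1
3 + 3 + 3 + 2 + 1 + 1 + 1 + 1 + 1 + 1
3 + 3 + 3 + 1 + 1 + 1 + 1 + 1 + 1 + 1 + 1
3 + 3 + 2 + 2 + 2 + 2 + 2 + 1
3 + 3 + 2 + 2 + 2 + 2 + 1 + 1 + 1
…and 21 more, for 33 total.

33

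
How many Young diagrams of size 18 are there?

Enumerating by decreasing first part gives 385 partitions in all.

385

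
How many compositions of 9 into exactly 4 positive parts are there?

Equivalently, choose which 3 of the 8 gaps become plus signs: C(8,3) = 56.

56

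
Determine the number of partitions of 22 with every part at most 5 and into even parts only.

6

The partitions of 22 that satisfy the conditions:
2 + 4 + 4 + 4 + 4 + 4
2 + 2 + 2 + 4 + 4 + 4 + 4
2 + 2 + 2 + 2 + 2 + 4 + 4 + 4
2 + 2 + 2 + 2 + 2 + 2 + 2 + 4 + 4
2 + 2 + 2 + 2 + 2 + 2 + 2 + 2 + 2 + 4
2 + 2 + 2 + 2 + 2 + 2 + 2 + 2 + 2 + 2 + 2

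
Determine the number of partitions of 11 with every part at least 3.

6

They are:
11
8, 3
7, 4
6, 5
5, 3, 3
4, 4, 3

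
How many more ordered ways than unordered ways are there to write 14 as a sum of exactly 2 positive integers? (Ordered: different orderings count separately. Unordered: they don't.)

6

Compositions: C(13,1) = 13.
Partitions of 14 into exactly 2 parts: 7.
Difference: 13 − 7 = 6.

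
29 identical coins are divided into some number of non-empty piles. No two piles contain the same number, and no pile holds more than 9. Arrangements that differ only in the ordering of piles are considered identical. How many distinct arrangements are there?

18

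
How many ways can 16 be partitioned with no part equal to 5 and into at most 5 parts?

74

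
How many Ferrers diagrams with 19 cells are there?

490

Enumerating by decreasing first part gives 490 partitions in all.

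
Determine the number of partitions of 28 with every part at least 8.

They are:
28
20,8
19,9
18,10
17,11
16,12
15,13
14,14
12,8,8
11,9,8
10,10,8
10,9,9
That's 12 in total.

12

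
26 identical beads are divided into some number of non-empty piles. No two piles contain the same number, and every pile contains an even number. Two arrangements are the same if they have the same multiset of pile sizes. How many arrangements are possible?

18

Listing the qualifying partitions of 26:
26
24,2
22,4
20,6
20,4,2
18,8
18,6,2
16,10
16,8,2
16,6,4
14,12
14,10,2
14,8,4
14,6,4,2
12,10,4
12,8,6
12,8,4,2
10,8,6,2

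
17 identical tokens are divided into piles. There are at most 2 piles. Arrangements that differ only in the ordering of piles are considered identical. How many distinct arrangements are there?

They are:
17
16,1
15,2
14,3
13,4
12,5
11,6
10,7
9,8
Counting gives 9.

9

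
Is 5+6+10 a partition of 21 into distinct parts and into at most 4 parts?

The parts sum to 21, and the condition 'all summands are distinct' holds; the condition 'there are at most 4 summands' holds.

Yes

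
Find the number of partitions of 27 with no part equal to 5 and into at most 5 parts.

344

Counting exhaustively, 344 partitions satisfy the conditions.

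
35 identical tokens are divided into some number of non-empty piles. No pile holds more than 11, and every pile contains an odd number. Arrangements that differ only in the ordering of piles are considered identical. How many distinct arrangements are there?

Counting exhaustively, 307 partitions satisfy the conditions.

307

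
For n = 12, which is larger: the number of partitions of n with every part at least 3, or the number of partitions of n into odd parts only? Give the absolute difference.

Partitions of 12 with every part at least 3: 9.
Partitions of 12 into odd parts only: 15.
|9 − 15| = 6.

6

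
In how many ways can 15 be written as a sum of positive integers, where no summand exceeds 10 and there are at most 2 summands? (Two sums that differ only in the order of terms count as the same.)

They are:
10 + 5
9 + 6
8 + 7

3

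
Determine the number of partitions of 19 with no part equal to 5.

There are 355 such partitions.

355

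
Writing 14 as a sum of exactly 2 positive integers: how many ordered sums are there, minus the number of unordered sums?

6

Ordered (compositions into 2 parts): C(13,1) = 13.
Partitions of 14 into exactly 2 parts: 7.
Difference: 13 − 7 = 6.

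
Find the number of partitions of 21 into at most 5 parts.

221

A full systematic count gives 221.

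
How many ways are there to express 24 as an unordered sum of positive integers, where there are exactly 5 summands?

164

There are 164 such partitions.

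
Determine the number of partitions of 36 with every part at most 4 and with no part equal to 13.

Counting exhaustively, 478 partitions satisfy the conditions.

478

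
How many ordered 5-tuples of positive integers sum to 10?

Equivalently, choose which 4 of the 9 gaps become plus signs: C(9,4) = 126.

126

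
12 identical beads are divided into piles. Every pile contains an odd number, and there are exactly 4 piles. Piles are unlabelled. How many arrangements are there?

5

They are:
1+1+1+9
1+1+3+7
1+1+5+5
1+3+3+5
3+3+3+3
That's 5 in total.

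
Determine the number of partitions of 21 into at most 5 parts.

Systematic enumeration (by largest part, then next-largest, …) yields 221.

221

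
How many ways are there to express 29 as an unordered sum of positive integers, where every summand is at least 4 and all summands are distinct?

There are too many to list fully; the first 12 (by largest part) are:
29
4 + 25
5 + 24
6 + 23
7 + 22
8 + 21
9 + 20
4 + 5 + 20
10 + 19
4 + 6 + 19
11 + 18
4 + 7 + 18
…and 35 more, for 47 total.

47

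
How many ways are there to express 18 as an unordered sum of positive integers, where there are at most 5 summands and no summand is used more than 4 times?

141

Systematic enumeration (by largest part, then next-largest, …) yields 141.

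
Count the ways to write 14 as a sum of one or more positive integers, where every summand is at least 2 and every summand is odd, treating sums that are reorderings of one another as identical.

4

Listing the qualifying partitions of 14:
3+11
5+9
7+7
3+3+3+5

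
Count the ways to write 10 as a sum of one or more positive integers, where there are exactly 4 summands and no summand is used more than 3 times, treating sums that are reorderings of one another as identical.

Listing the qualifying partitions of 10:
7, 1, 1, 1
6, 2, 1, 1
5, 3, 1, 1
5, 2, 2, 1
4, 4, 1, 1
4, 3, 2, 1
4, 2, 2, 2
3, 3, 3, 1
3, 3, 2, 2
That's 9 in total.

9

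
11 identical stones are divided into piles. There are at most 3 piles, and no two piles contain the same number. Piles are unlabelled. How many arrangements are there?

The partitions of 11 that satisfy the conditions:
11
1, 10
2, 9
3, 8
1, 2, 8
4, 7
1, 3, 7
5, 6
1, 4, 6
2, 3, 6
2, 4, 5

11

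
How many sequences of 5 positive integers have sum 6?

By stars and bars with positive parts, the count is C(5,4) = 5.

5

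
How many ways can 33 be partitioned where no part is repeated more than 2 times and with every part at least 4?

168

Direct enumeration gives 168 partitions.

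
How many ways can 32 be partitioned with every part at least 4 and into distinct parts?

Counting exhaustively, 71 partitions satisfy the conditions.

71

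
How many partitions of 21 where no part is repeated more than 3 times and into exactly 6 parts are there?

90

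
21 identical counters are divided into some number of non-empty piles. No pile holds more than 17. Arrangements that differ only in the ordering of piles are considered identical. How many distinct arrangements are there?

785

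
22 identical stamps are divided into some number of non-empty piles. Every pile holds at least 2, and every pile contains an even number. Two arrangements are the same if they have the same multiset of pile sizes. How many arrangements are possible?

56

A partial list (first 12 by largest part):
22
20, 2
18, 4
18, 2, 2
16, 6
16, 4, 2
16, 2, 2, 2
14, 8
14, 6, 2
14, 4, 4
14, 4, 2, 2
14, 2, 2, 2, 2
…and 44 more, for 56 total.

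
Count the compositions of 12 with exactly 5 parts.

330

By stars and bars with positive parts, the count is C(11,4) = 330.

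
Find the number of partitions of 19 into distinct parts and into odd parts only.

They are:
19
15,3,1
13,5,1
11,7,1
11,5,3
9,7,3
Counting gives 6.

6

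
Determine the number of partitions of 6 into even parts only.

Listing the qualifying partitions of 6:
6
2 + 4
2 + 2 + 2

3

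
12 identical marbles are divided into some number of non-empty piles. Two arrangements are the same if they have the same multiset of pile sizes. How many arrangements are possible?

A full systematic count gives 77.

77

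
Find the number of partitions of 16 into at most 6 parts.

Direct enumeration gives 136 partitions.

136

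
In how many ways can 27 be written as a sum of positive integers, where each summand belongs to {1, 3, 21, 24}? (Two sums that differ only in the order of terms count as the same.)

The partitions of 27 that satisfy the conditions:
3,24
1,1,1,24
3,3,21
1,1,1,3,21
1,1,1,1,1,1,21
3,3,3,3,3,3,3,3,3
1,1,1,3,3,3,3,3,3,3,3
1,1,1,1,1,1,3,3,3,3,3,3,3
1,1,1,1,1,1,1,1,1,3,3,3,3,3,3
1,1,1,1,1,1,1,1,1,1,1,1,3,3,3,3,3
1,1,1,1,1,1,1,1,1,1,1,1,1,1,1,3,3,3,3
1,1,1,1,1,1,1,1,1,1,1,1,1,1,1,1,1,1,3,3,3
1,1,1,1,1,1,1,1,1,1,1,1,1,1,1,1,1,1,1,1,1,3,3
1,1,1,1,1,1,1,1,1,1,1,1,1,1,1,1,1,1,1,1,1,1,1,1,3
1,1,1,1,1,1,1,1,1,1,1,1,1,1,1,1,1,1,1,1,1,1,1,1,1,1,1
Counting gives 15.

15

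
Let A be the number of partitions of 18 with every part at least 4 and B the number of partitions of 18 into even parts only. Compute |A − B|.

14

Partitions of 18 with every part at least 4: 16.
Partitions of 18 into even parts only: 30.
|16 − 30| = 14.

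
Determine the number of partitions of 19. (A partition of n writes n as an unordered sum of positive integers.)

490

There are 490 such partitions.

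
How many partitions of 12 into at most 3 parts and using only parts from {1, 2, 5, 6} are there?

The partitions of 12 that satisfy the conditions:
6+6
6+5+1
5+5+2

3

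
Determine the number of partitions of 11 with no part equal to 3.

34

A partial list (first 12 by largest part):
11
1+10
2+9
1+1+9
1+2+8
1+1+1+8
4+7
2+2+7
1+1+2+7
1+1+1+1+7
5+6
1+4+6
…and 22 more, for 34 total.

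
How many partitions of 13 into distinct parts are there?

The partitions of 13 that satisfy the conditions:
13
12,1
11,2
10,3
10,2,1
9,4
9,3,1
8,5
8,4,1
8,3,2
7,6
7,5,1
7,4,2
7,3,2,1
6,5,2
6,4,3
6,4,2,1
5,4,3,1

18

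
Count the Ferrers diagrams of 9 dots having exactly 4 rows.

6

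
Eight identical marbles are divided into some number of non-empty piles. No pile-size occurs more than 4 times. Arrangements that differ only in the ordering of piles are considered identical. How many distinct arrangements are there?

Enumerating:
8
1, 7
2, 6
1, 1, 6
3, 5
1, 2, 5
1, 1, 1, 5
4, 4
1, 3, 4
2, 2, 4
1, 1, 2, 4
1, 1, 1, 1, 4
2, 3, 3
1, 1, 3, 3
1, 2, 2, 3
1, 1, 1, 2, 3
2, 2, 2, 2
1, 1, 2, 2, 2
1, 1, 1, 1, 2, 2

19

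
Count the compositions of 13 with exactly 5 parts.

495

A composition of 13 into 5 positive parts is chosen by placing 4 dividers among the 12 gaps between 13 units: C(12,4) = 495.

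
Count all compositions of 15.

There are 14 gaps and each independently is a cut or not, giving 2^14 = 16384.

16384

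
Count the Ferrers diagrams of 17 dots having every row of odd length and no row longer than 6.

15

The partitions of 17 that satisfy the conditions:
1, 1, 5, 5, 5
1, 3, 3, 5, 5
1, 1, 1, 1, 3, 5, 5
1, 1, 1, 1, 1, 1, 1, 5, 5
3, 3, 3, 3, 5
1, 1, 1, 3, 3, 3, 5
1, 1, 1, 1, 1, 1, 3, 3, 5
1, 1, 1, 1, 1, 1, 1, 1, 1, 3, 5
1, 1, 1, 1, 1, 1, 1, 1, 1, 1, 1, 1, 5
1, 1, 3, 3, 3, 3, 3
1, 1, 1, 1, 1, 3, 3, 3, 3
1, 1, 1, 1, 1, 1, 1, 1, 3, 3, 3
1, 1, 1, 1, 1, 1, 1, 1, 1, 1, 1, 3, 3
1, 1, 1, 1, 1, 1, 1, 1, 1, 1, 1, 1, 1, 1, 3
1, 1, 1, 1, 1, 1, 1, 1, 1, 1, 1, 1, 1, 1, 1, 1, 1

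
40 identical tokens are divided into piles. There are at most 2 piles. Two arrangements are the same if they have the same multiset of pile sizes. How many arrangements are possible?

21

Enumerating:
40
39, 1
38, 2
37, 3
36, 4
35, 5
34, 6
33, 7
32, 8
31, 9
30, 10
29, 11
28, 12
27, 13
26, 14
25, 15
24, 16
23, 17
22, 18
21, 19
20, 20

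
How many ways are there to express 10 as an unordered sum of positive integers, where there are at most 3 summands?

They are:
10
9+1
8+2
8+1+1
7+3
7+2+1
6+4
6+3+1
6+2+2
5+5
5+4+1
5+3+2
4+4+2
4+3+3

14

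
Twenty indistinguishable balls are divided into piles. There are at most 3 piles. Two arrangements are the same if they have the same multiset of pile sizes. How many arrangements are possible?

44

A partial list (first 12 by largest part):
20
19+1
18+2
18+1+1
17+3
17+2+1
16+4
16+3+1
16+2+2
15+5
15+4+1
15+3+2
…and 32 more, for 44 total.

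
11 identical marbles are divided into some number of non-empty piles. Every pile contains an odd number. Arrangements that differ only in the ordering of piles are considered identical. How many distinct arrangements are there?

12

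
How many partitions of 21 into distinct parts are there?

76

Systematic enumeration (by largest part, then next-largest, …) yields 76.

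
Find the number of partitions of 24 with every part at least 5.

26

There are too many to list fully; the first 12 (by largest part) are:
24
19 + 5
18 + 6
17 + 7
16 + 8
15 + 9
14 + 10
14 + 5 + 5
13 + 11
13 + 6 + 5
12 + 12
12 + 7 + 5
…and 14 more, for 26 total.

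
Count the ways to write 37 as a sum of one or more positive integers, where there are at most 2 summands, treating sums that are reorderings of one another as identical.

They are:
37
1, 36
2, 35
3, 34
4, 33
5, 32
6, 31
7, 30
8, 29
9, 28
10, 27
11, 26
12, 25
13, 24
14, 23
15, 22
16, 21
17, 20
18, 19
That's 19 in total.

19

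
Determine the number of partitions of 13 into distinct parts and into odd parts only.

The partitions of 13 that satisfy the conditions:
13
9,3,1
7,5,1
Counting gives 3.

3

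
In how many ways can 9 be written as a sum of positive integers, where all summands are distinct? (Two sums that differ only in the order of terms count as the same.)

8

Enumerating:
9
1 + 8
2 + 7
3 + 6
1 + 2 + 6
4 + 5
1 + 3 + 5
2 + 3 + 4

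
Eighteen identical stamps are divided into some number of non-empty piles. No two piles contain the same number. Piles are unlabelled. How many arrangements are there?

46

There are too many to list fully; the first 12 (by largest part) are:
18
17,1
16,2
15,3
15,2,1
14,4
14,3,1
13,5
13,4,1
13,3,2
12,6
12,5,1
…and 34 more, for 46 total.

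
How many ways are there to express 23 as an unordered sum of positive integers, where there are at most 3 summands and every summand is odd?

15

The partitions of 23 that satisfy the conditions:
23
21,1,1
19,3,1
17,5,1
17,3,3
15,7,1
15,5,3
13,9,1
13,7,3
13,5,5
11,11,1
11,9,3
11,7,5
9,9,5
9,7,7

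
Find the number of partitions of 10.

42

There are too many to list fully; the first 12 (by largest part) are:
10
1 + 9
2 + 8
1 + 1 + 8
3 + 7
1 + 2 + 7
1 + 1 + 1 + 7
4 + 6
1 + 3 + 6
2 + 2 + 6
1 + 1 + 2 + 6
1 + 1 + 1 + 1 + 6
…and 30 more, for 42 total.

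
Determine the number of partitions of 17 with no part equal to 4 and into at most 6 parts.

106

Systematic enumeration (by largest part, then next-largest, …) yields 106.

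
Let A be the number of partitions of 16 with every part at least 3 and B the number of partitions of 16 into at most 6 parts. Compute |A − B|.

Partitions of 16 with every part at least 3: 21.
Partitions of 16 into at most 6 parts: 136.
|21 − 136| = 115.

115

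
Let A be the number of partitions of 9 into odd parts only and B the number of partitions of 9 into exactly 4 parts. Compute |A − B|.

Partitions of 9 into odd parts only: 8.
Partitions of 9 into exactly 4 parts: 6.
|8 − 6| = 2.

2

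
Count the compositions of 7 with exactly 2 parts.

Equivalently, choose which 1 of the 6 gaps become plus signs: C(6,1) = 6.

6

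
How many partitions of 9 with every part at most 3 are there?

They are:
3, 3, 3
3, 3, 2, 1
3, 3, 1, 1, 1
3, 2, 2, 2
3, 2, 2, 1, 1
3, 2, 1, 1, 1, 1
3, 1, 1, 1, 1, 1, 1
2, 2, 2, 2, 1
2, 2, 2, 1, 1, 1
2, 2, 1, 1, 1, 1, 1
2, 1, 1, 1, 1, 1, 1, 1
1, 1, 1, 1, 1, 1, 1, 1, 1
Counting gives 12.

12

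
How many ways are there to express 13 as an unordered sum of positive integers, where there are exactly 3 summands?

14

They are:
11,1,1
10,2,1
9,3,1
9,2,2
8,4,1
8,3,2
7,5,1
7,4,2
7,3,3
6,6,1
6,5,2
6,4,3
5,5,3
5,4,4
Counting gives 14.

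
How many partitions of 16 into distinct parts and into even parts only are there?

Listing the qualifying partitions of 16:
16
2, 14
4, 12
6, 10
2, 4, 10
2, 6, 8

6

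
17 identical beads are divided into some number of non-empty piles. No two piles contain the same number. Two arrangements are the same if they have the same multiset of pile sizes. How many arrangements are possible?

38

A partial list (first 12 by largest part):
17
1 + 16
2 + 15
3 + 14
1 + 2 + 14
4 + 13
1 + 3 + 13
5 + 12
1 + 4 + 12
2 + 3 + 12
6 + 11
1 + 5 + 11
…and 26 more, for 38 total.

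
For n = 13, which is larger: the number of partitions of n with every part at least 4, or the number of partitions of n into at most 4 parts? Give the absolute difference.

Partitions of 13 with every part at least 4: 5.
Partitions of 13 into at most 4 parts: 39.
|5 − 39| = 34.

34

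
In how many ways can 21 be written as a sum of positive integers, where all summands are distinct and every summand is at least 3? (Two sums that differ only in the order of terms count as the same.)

Enumerating:
21
18 + 3
17 + 4
16 + 5
15 + 6
14 + 7
14 + 4 + 3
13 + 8
13 + 5 + 3
12 + 9
12 + 6 + 3
12 + 5 + 4
11 + 10
11 + 7 + 3
11 + 6 + 4
10 + 8 + 3
10 + 7 + 4
10 + 6 + 5
9 + 8 + 4
9 + 7 + 5
9 + 5 + 4 + 3
8 + 7 + 6
8 + 6 + 4 + 3
7 + 6 + 5 + 3
Counting gives 24.

24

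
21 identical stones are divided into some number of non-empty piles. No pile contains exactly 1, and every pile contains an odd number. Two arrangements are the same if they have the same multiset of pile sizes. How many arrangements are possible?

12

Enumerating:
21
15, 3, 3
13, 5, 3
11, 7, 3
11, 5, 5
9, 9, 3
9, 7, 5
9, 3, 3, 3, 3
7, 7, 7
7, 5, 3, 3, 3
5, 5, 5, 3, 3
3, 3, 3, 3, 3, 3, 3
Counting gives 12.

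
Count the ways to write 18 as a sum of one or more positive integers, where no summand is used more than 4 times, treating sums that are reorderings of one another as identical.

Systematic enumeration (by largest part, then next-largest, …) yields 262.

262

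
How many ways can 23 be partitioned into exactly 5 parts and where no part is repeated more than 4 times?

There are 141 such partitions.

141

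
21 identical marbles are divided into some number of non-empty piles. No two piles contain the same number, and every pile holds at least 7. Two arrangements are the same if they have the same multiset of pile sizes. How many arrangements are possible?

Listing the qualifying partitions of 21:
21
14,7
13,8
12,9
11,10

5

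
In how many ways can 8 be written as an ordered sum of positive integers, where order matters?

Each of the 7 gaps between 8 units is either a break or not: 2^7 = 128.

128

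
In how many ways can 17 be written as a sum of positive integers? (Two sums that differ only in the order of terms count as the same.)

297

Enumerating by decreasing first part gives 297 partitions in all.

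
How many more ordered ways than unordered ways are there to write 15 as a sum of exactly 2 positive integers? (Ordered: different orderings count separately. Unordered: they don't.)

Compositions: C(14,1) = 14.
Unordered (partitions into 2 parts): 7.
Difference: 14 − 7 = 7.

7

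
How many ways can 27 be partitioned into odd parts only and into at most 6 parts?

There are too many to list fully; the first 12 (by largest part) are:
27
1,1,25
1,3,23
1,1,1,1,23
1,5,21
3,3,21
1,1,1,3,21
1,7,19
3,5,19
1,1,1,5,19
1,1,3,3,19
1,9,17
…and 45 more, for 57 total.

57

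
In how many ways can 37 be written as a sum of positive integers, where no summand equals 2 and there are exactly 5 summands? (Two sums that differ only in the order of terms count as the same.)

510

There are 510 such partitions.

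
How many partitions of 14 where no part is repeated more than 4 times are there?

100

Direct enumeration gives 100 partitions.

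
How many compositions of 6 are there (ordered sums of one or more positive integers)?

There are 5 gaps and each independently is a cut or not, giving 2^5 = 32.

32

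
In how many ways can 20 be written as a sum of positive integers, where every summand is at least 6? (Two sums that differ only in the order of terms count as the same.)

8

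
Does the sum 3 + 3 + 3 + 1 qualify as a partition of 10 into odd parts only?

Yes

The parts sum to 10, and the condition 'every summand is odd' holds.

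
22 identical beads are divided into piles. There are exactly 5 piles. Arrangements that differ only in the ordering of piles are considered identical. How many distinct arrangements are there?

119

A full systematic count gives 119.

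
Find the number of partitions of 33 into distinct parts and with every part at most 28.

Counting exhaustively, 441 partitions satisfy the conditions.

441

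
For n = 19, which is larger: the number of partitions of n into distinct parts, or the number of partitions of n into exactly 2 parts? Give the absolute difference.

Partitions of 19 into distinct parts: 54.
Partitions of 19 into exactly 2 parts: 9.
|54 − 9| = 45.

45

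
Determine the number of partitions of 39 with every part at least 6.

143

Counting exhaustively, 143 partitions satisfy the conditions.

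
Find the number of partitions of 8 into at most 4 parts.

They are:
8
7+1
6+2
6+1+1
5+3
5+2+1
5+1+1+1
4+4
4+3+1
4+2+2
4+2+1+1
3+3+2
3+3+1+1
3+2+2+1
2+2+2+2
That's 15 in total.

15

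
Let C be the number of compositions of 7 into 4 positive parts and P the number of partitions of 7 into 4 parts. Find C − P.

17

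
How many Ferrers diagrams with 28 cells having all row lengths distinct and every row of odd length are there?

16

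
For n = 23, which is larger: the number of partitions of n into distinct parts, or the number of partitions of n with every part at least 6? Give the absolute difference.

Partitions of 23 into distinct parts: 104.
Partitions of 23 with every part at least 6: 12.
|104 − 12| = 92.

92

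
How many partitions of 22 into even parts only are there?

56

A partial list (first 12 by largest part):
22
20, 2
18, 4
18, 2, 2
16, 6
16, 4, 2
16, 2, 2, 2
14, 8
14, 6, 2
14, 4, 4
14, 4, 2, 2
14, 2, 2, 2, 2
…and 44 more, for 56 total.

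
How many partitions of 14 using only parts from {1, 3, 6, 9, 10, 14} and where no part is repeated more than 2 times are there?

They are:
14
10+3+1
9+3+1+1
6+6+1+1
6+3+3+1+1
That's 5 in total.

5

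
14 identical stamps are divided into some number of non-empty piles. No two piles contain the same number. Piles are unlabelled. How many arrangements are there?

22

Listing the qualifying partitions of 14:
14
13 + 1
12 + 2
11 + 3
11 + 2 + 1
10 + 4
10 + 3 + 1
9 + 5
9 + 4 + 1
9 + 3 + 2
8 + 6
8 + 5 + 1
8 + 4 + 2
8 + 3 + 2 + 1
7 + 6 + 1
7 + 5 + 2
7 + 4 + 3
7 + 4 + 2 + 1
6 + 5 + 3
6 + 5 + 2 + 1
6 + 4 + 3 + 1
5 + 4 + 3 + 2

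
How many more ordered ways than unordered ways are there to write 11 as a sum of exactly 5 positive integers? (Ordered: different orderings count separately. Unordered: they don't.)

Compositions: C(10,4) = 210.
Partitions of 11 into exactly 5 parts: 10.
Difference: 210 − 10 = 200.

200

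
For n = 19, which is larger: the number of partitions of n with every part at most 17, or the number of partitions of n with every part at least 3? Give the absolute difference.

449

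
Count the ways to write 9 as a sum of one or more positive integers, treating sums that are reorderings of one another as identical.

A partial list (first 12 by largest part):
9
8+1
7+2
7+1+1
6+3
6+2+1
6+1+1+1
5+4
5+3+1
5+2+2
5+2+1+1
5+1+1+1+1
…and 18 more, for 30 total.

30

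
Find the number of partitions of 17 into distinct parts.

A partial list (first 12 by largest part):
17
16, 1
15, 2
14, 3
14, 2, 1
13, 4
13, 3, 1
12, 5
12, 4, 1
12, 3, 2
11, 6
11, 5, 1
…and 26 more, for 38 total.

38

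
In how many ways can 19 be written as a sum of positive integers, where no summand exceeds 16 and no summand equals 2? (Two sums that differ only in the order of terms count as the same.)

190

A full systematic count gives 190.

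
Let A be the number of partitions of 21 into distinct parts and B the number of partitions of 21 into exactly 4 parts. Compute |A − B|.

Partitions of 21 into distinct parts: 76.
Partitions of 21 into exactly 4 parts: 72.
|76 − 72| = 4.

4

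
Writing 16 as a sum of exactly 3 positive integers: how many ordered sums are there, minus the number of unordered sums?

Ordered (compositions into 3 parts): C(15,2) = 105.
Partitions of 16 into exactly 3 parts: 21.
Difference: 105 − 21 = 84.

84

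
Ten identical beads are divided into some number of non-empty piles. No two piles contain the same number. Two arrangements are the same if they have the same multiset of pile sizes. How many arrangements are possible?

10

The partitions of 10 that satisfy the conditions:
10
9+1
8+2
7+3
7+2+1
6+4
6+3+1
5+4+1
5+3+2
4+3+2+1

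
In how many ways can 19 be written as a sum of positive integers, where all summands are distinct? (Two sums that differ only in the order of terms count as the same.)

54

There are too many to list fully; the first 12 (by largest part) are:
19
1, 18
2, 17
3, 16
1, 2, 16
4, 15
1, 3, 15
5, 14
1, 4, 14
2, 3, 14
6, 13
1, 5, 13
…and 42 more, for 54 total.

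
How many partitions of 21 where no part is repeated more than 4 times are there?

505

Systematic enumeration (by largest part, then next-largest, …) yields 505.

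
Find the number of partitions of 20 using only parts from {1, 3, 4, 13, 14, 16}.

36

There are too many to list fully; the first 12 (by largest part) are:
4 + 16
1 + 3 + 16
1 + 1 + 1 + 1 + 16
1 + 1 + 4 + 14
3 + 3 + 14
1 + 1 + 1 + 3 + 14
1 + 1 + 1 + 1 + 1 + 1 + 14
3 + 4 + 13
1 + 1 + 1 + 4 + 13
1 + 3 + 3 + 13
1 + 1 + 1 + 1 + 3 + 13
1 + 1 + 1 + 1 + 1 + 1 + 1 + 13
…and 24 more, for 36 total.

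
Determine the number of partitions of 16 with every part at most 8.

Enumerating by decreasing first part gives 186 partitions in all.

186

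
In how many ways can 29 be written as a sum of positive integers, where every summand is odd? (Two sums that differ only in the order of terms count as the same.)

256

A full systematic count gives 256.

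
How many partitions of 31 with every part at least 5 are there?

80

Enumerating by decreasing first part gives 80 partitions in all.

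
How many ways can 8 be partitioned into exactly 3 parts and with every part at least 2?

Enumerating:
4+2+2
3+3+2

2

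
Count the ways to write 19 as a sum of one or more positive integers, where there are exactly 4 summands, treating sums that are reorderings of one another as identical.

There are too many to list fully; the first 12 (by largest part) are:
16+1+1+1
15+2+1+1
14+3+1+1
14+2+2+1
13+4+1+1
13+3+2+1
13+2+2+2
12+5+1+1
12+4+2+1
12+3+3+1
12+3+2+2
11+6+1+1
…and 42 more, for 54 total.

54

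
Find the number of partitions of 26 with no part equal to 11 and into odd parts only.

138

Counting exhaustively, 138 partitions satisfy the conditions.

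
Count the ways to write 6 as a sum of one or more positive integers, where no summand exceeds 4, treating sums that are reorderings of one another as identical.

9

They are:
4 + 2
4 + 1 + 1
3 + 3
3 + 2 + 1
3 + 1 + 1 + 1
2 + 2 + 2
2 + 2 + 1 + 1
2 + 1 + 1 + 1 + 1
1 + 1 + 1 + 1 + 1 + 1
Counting gives 9.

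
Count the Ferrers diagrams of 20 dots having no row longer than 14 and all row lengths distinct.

There are too many to list fully; the first 12 (by largest part) are:
14,6
14,5,1
14,4,2
14,3,2,1
13,7
13,6,1
13,5,2
13,4,3
13,4,2,1
12,8
12,7,1
12,6,2
…and 42 more, for 54 total.

54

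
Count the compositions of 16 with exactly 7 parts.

5005

Equivalently, choose which 6 of the 15 gaps become plus signs: C(15,6) = 5005.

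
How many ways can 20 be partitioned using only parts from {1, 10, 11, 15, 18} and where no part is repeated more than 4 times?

2

The partitions of 20 that satisfy the conditions:
18, 1, 1
10, 10
That's 2 in total.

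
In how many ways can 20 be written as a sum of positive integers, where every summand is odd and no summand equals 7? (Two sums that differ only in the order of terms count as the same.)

46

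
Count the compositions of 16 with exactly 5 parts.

1365

Equivalently, choose which 4 of the 15 gaps become plus signs: C(15,4) = 1365.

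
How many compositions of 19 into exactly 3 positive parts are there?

153

A composition of 19 into 3 positive parts is chosen by placing 2 dividers among the 18 gaps between 19 units: C(18,2) = 153.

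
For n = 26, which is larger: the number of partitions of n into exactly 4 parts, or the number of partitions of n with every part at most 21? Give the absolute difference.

2288

Partitions of 26 into exactly 4 parts: 136.
Partitions of 26 with every part at most 21: 2424.
|136 − 2424| = 2288.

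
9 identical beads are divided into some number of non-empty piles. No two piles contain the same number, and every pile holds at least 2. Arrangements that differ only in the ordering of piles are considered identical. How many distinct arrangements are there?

5

Listing the qualifying partitions of 9:
9
7 + 2
6 + 3
5 + 4
4 + 3 + 2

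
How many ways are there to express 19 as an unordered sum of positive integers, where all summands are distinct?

There are too many to list fully; the first 12 (by largest part) are:
19
18, 1
17, 2
16, 3
16, 2, 1
15, 4
15, 3, 1
14, 5
14, 4, 1
14, 3, 2
13, 6
13, 5, 1
…and 42 more, for 54 total.

54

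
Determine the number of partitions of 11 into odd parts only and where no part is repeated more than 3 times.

7

Enumerating:
11
9,1,1
7,3,1
5,5,1
5,3,3
5,3,1,1,1
3,3,3,1,1
Counting gives 7.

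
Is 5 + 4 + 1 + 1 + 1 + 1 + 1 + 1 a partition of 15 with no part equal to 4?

No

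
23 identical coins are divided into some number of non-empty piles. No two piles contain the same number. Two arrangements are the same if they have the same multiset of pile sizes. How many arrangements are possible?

There are 104 such partitions.

104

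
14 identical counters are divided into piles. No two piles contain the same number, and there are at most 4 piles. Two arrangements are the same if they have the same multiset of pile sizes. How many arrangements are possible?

The partitions of 14 that satisfy the conditions:
14
13, 1
12, 2
11, 3
11, 2, 1
10, 4
10, 3, 1
9, 5
9, 4, 1
9, 3, 2
8, 6
8, 5, 1
8, 4, 2
8, 3, 2, 1
7, 6, 1
7, 5, 2
7, 4, 3
7, 4, 2, 1
6, 5, 3
6, 5, 2, 1
6, 4, 3, 1
5, 4, 3, 2
Counting gives 22.

22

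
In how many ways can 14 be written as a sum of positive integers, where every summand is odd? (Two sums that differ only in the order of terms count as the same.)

22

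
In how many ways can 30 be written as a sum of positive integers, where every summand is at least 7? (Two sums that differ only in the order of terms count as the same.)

Listing the qualifying partitions of 30:
30
23, 7
22, 8
21, 9
20, 10
19, 11
18, 12
17, 13
16, 14
16, 7, 7
15, 15
15, 8, 7
14, 9, 7
14, 8, 8
13, 10, 7
13, 9, 8
12, 11, 7
12, 10, 8
12, 9, 9
11, 11, 8
11, 10, 9
10, 10, 10
9, 7, 7, 7
8, 8, 7, 7
Counting gives 24.

24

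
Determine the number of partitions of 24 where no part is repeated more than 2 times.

431

Direct enumeration gives 431 partitions.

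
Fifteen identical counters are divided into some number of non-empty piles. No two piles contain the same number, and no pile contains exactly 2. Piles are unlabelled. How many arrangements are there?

They are:
15
14 + 1
12 + 3
11 + 4
11 + 3 + 1
10 + 5
10 + 4 + 1
9 + 6
9 + 5 + 1
8 + 7
8 + 6 + 1
8 + 4 + 3
7 + 5 + 3
7 + 4 + 3 + 1
6 + 5 + 4
6 + 5 + 3 + 1
Counting gives 16.

16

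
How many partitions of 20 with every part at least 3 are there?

A partial list (first 12 by largest part):
20
17+3
16+4
15+5
14+6
14+3+3
13+7
13+4+3
12+8
12+5+3
12+4+4
11+9
…and 37 more, for 49 total.

49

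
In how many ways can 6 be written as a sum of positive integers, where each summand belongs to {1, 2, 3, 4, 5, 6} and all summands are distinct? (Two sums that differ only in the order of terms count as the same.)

4

They are:
6
1+5
2+4
1+2+3
That's 4 in total.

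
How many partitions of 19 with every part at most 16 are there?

486

Counting exhaustively, 486 partitions satisfy the conditions.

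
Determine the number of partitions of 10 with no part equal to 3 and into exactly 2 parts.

4

Listing the qualifying partitions of 10:
1+9
2+8
4+6
5+5
Counting gives 4.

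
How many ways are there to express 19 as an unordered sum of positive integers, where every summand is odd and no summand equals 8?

54

A partial list (first 12 by largest part):
19
17,1,1
15,3,1
15,1,1,1,1
13,5,1
13,3,3
13,3,1,1,1
13,1,1,1,1,1,1
11,7,1
11,5,3
11,5,1,1,1
11,3,3,1,1
…and 42 more, for 54 total.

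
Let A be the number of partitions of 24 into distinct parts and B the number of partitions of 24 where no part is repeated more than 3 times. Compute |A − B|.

600

Partitions of 24 into distinct parts: 122.
Partitions of 24 where no part is repeated more than 3 times: 722.
|122 − 722| = 600.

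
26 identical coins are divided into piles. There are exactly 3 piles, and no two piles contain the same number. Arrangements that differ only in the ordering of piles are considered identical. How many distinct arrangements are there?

A partial list (first 12 by largest part):
23,2,1
22,3,1
21,4,1
21,3,2
20,5,1
20,4,2
19,6,1
19,5,2
19,4,3
18,7,1
18,6,2
18,5,3
…and 32 more, for 44 total.

44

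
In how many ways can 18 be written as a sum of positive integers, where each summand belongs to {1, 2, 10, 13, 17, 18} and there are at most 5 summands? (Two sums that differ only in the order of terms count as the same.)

Listing the qualifying partitions of 18:
18
1,17
1,2,2,13
1,1,1,2,13
2,2,2,2,10

5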